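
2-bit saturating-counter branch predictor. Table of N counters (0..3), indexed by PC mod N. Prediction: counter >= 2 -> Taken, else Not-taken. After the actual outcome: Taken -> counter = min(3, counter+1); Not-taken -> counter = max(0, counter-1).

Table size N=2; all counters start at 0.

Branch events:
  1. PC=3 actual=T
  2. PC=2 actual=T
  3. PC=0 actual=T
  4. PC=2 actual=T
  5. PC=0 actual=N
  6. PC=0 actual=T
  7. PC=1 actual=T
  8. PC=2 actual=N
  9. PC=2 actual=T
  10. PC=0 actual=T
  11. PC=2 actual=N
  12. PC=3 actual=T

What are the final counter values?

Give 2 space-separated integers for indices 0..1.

Answer: 2 3

Derivation:
Ev 1: PC=3 idx=1 pred=N actual=T -> ctr[1]=1
Ev 2: PC=2 idx=0 pred=N actual=T -> ctr[0]=1
Ev 3: PC=0 idx=0 pred=N actual=T -> ctr[0]=2
Ev 4: PC=2 idx=0 pred=T actual=T -> ctr[0]=3
Ev 5: PC=0 idx=0 pred=T actual=N -> ctr[0]=2
Ev 6: PC=0 idx=0 pred=T actual=T -> ctr[0]=3
Ev 7: PC=1 idx=1 pred=N actual=T -> ctr[1]=2
Ev 8: PC=2 idx=0 pred=T actual=N -> ctr[0]=2
Ev 9: PC=2 idx=0 pred=T actual=T -> ctr[0]=3
Ev 10: PC=0 idx=0 pred=T actual=T -> ctr[0]=3
Ev 11: PC=2 idx=0 pred=T actual=N -> ctr[0]=2
Ev 12: PC=3 idx=1 pred=T actual=T -> ctr[1]=3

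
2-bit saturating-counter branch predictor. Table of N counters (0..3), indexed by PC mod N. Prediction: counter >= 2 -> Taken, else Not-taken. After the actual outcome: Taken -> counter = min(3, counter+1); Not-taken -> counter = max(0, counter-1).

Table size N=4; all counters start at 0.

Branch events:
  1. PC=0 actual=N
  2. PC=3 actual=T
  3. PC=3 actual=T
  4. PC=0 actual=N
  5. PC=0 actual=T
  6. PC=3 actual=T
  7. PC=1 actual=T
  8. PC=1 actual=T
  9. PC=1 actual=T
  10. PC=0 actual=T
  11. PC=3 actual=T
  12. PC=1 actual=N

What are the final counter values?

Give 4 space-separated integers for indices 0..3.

Ev 1: PC=0 idx=0 pred=N actual=N -> ctr[0]=0
Ev 2: PC=3 idx=3 pred=N actual=T -> ctr[3]=1
Ev 3: PC=3 idx=3 pred=N actual=T -> ctr[3]=2
Ev 4: PC=0 idx=0 pred=N actual=N -> ctr[0]=0
Ev 5: PC=0 idx=0 pred=N actual=T -> ctr[0]=1
Ev 6: PC=3 idx=3 pred=T actual=T -> ctr[3]=3
Ev 7: PC=1 idx=1 pred=N actual=T -> ctr[1]=1
Ev 8: PC=1 idx=1 pred=N actual=T -> ctr[1]=2
Ev 9: PC=1 idx=1 pred=T actual=T -> ctr[1]=3
Ev 10: PC=0 idx=0 pred=N actual=T -> ctr[0]=2
Ev 11: PC=3 idx=3 pred=T actual=T -> ctr[3]=3
Ev 12: PC=1 idx=1 pred=T actual=N -> ctr[1]=2

Answer: 2 2 0 3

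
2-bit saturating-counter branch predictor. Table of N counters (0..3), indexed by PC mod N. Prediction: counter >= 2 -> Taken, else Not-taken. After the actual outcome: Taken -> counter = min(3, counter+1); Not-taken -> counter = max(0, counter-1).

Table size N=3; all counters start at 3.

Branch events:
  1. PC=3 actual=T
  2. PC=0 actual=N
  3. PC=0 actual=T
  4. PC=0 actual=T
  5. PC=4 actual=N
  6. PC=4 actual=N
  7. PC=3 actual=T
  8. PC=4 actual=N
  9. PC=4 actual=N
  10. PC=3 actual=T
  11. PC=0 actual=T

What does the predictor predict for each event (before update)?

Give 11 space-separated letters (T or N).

Answer: T T T T T T T N N T T

Derivation:
Ev 1: PC=3 idx=0 pred=T actual=T -> ctr[0]=3
Ev 2: PC=0 idx=0 pred=T actual=N -> ctr[0]=2
Ev 3: PC=0 idx=0 pred=T actual=T -> ctr[0]=3
Ev 4: PC=0 idx=0 pred=T actual=T -> ctr[0]=3
Ev 5: PC=4 idx=1 pred=T actual=N -> ctr[1]=2
Ev 6: PC=4 idx=1 pred=T actual=N -> ctr[1]=1
Ev 7: PC=3 idx=0 pred=T actual=T -> ctr[0]=3
Ev 8: PC=4 idx=1 pred=N actual=N -> ctr[1]=0
Ev 9: PC=4 idx=1 pred=N actual=N -> ctr[1]=0
Ev 10: PC=3 idx=0 pred=T actual=T -> ctr[0]=3
Ev 11: PC=0 idx=0 pred=T actual=T -> ctr[0]=3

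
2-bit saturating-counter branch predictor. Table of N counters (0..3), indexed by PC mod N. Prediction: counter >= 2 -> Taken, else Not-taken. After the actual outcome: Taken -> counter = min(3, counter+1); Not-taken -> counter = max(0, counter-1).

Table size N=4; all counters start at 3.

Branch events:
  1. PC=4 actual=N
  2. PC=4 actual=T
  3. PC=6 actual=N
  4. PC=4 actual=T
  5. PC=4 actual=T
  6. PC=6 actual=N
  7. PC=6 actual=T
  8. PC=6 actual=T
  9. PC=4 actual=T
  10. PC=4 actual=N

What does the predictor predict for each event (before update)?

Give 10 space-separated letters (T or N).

Ev 1: PC=4 idx=0 pred=T actual=N -> ctr[0]=2
Ev 2: PC=4 idx=0 pred=T actual=T -> ctr[0]=3
Ev 3: PC=6 idx=2 pred=T actual=N -> ctr[2]=2
Ev 4: PC=4 idx=0 pred=T actual=T -> ctr[0]=3
Ev 5: PC=4 idx=0 pred=T actual=T -> ctr[0]=3
Ev 6: PC=6 idx=2 pred=T actual=N -> ctr[2]=1
Ev 7: PC=6 idx=2 pred=N actual=T -> ctr[2]=2
Ev 8: PC=6 idx=2 pred=T actual=T -> ctr[2]=3
Ev 9: PC=4 idx=0 pred=T actual=T -> ctr[0]=3
Ev 10: PC=4 idx=0 pred=T actual=N -> ctr[0]=2

Answer: T T T T T T N T T T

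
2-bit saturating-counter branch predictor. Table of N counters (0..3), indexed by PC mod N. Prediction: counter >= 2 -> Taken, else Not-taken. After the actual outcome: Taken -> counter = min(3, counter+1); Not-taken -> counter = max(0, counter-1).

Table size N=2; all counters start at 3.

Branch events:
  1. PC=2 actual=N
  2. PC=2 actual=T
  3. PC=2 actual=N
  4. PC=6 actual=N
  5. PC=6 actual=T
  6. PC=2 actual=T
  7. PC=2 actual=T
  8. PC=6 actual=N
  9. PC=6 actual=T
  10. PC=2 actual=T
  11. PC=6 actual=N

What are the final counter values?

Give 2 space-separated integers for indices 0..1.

Ev 1: PC=2 idx=0 pred=T actual=N -> ctr[0]=2
Ev 2: PC=2 idx=0 pred=T actual=T -> ctr[0]=3
Ev 3: PC=2 idx=0 pred=T actual=N -> ctr[0]=2
Ev 4: PC=6 idx=0 pred=T actual=N -> ctr[0]=1
Ev 5: PC=6 idx=0 pred=N actual=T -> ctr[0]=2
Ev 6: PC=2 idx=0 pred=T actual=T -> ctr[0]=3
Ev 7: PC=2 idx=0 pred=T actual=T -> ctr[0]=3
Ev 8: PC=6 idx=0 pred=T actual=N -> ctr[0]=2
Ev 9: PC=6 idx=0 pred=T actual=T -> ctr[0]=3
Ev 10: PC=2 idx=0 pred=T actual=T -> ctr[0]=3
Ev 11: PC=6 idx=0 pred=T actual=N -> ctr[0]=2

Answer: 2 3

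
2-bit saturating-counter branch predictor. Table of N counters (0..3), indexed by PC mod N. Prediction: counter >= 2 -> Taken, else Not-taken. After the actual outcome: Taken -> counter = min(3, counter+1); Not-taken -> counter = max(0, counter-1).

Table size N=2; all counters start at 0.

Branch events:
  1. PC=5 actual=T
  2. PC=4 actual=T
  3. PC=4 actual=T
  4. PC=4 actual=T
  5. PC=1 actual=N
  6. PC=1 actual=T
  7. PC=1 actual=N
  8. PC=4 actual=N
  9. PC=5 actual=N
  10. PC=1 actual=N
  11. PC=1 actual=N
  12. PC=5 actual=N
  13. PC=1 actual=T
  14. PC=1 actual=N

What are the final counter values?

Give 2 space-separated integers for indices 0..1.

Ev 1: PC=5 idx=1 pred=N actual=T -> ctr[1]=1
Ev 2: PC=4 idx=0 pred=N actual=T -> ctr[0]=1
Ev 3: PC=4 idx=0 pred=N actual=T -> ctr[0]=2
Ev 4: PC=4 idx=0 pred=T actual=T -> ctr[0]=3
Ev 5: PC=1 idx=1 pred=N actual=N -> ctr[1]=0
Ev 6: PC=1 idx=1 pred=N actual=T -> ctr[1]=1
Ev 7: PC=1 idx=1 pred=N actual=N -> ctr[1]=0
Ev 8: PC=4 idx=0 pred=T actual=N -> ctr[0]=2
Ev 9: PC=5 idx=1 pred=N actual=N -> ctr[1]=0
Ev 10: PC=1 idx=1 pred=N actual=N -> ctr[1]=0
Ev 11: PC=1 idx=1 pred=N actual=N -> ctr[1]=0
Ev 12: PC=5 idx=1 pred=N actual=N -> ctr[1]=0
Ev 13: PC=1 idx=1 pred=N actual=T -> ctr[1]=1
Ev 14: PC=1 idx=1 pred=N actual=N -> ctr[1]=0

Answer: 2 0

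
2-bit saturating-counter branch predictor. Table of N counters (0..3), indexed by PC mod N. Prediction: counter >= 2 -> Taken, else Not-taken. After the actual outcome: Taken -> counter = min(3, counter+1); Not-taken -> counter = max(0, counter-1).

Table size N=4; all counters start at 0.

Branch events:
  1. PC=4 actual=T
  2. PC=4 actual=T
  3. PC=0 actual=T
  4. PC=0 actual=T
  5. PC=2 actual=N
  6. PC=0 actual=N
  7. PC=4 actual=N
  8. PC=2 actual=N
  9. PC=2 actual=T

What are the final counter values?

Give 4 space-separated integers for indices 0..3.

Ev 1: PC=4 idx=0 pred=N actual=T -> ctr[0]=1
Ev 2: PC=4 idx=0 pred=N actual=T -> ctr[0]=2
Ev 3: PC=0 idx=0 pred=T actual=T -> ctr[0]=3
Ev 4: PC=0 idx=0 pred=T actual=T -> ctr[0]=3
Ev 5: PC=2 idx=2 pred=N actual=N -> ctr[2]=0
Ev 6: PC=0 idx=0 pred=T actual=N -> ctr[0]=2
Ev 7: PC=4 idx=0 pred=T actual=N -> ctr[0]=1
Ev 8: PC=2 idx=2 pred=N actual=N -> ctr[2]=0
Ev 9: PC=2 idx=2 pred=N actual=T -> ctr[2]=1

Answer: 1 0 1 0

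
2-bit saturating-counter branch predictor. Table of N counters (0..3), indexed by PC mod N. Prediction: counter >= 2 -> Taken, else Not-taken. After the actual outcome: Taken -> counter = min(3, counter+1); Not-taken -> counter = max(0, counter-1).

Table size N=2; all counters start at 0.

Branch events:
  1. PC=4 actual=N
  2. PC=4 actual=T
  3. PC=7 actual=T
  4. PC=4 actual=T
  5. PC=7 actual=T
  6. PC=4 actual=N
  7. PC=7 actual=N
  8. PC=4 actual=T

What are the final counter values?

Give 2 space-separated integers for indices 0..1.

Answer: 2 1

Derivation:
Ev 1: PC=4 idx=0 pred=N actual=N -> ctr[0]=0
Ev 2: PC=4 idx=0 pred=N actual=T -> ctr[0]=1
Ev 3: PC=7 idx=1 pred=N actual=T -> ctr[1]=1
Ev 4: PC=4 idx=0 pred=N actual=T -> ctr[0]=2
Ev 5: PC=7 idx=1 pred=N actual=T -> ctr[1]=2
Ev 6: PC=4 idx=0 pred=T actual=N -> ctr[0]=1
Ev 7: PC=7 idx=1 pred=T actual=N -> ctr[1]=1
Ev 8: PC=4 idx=0 pred=N actual=T -> ctr[0]=2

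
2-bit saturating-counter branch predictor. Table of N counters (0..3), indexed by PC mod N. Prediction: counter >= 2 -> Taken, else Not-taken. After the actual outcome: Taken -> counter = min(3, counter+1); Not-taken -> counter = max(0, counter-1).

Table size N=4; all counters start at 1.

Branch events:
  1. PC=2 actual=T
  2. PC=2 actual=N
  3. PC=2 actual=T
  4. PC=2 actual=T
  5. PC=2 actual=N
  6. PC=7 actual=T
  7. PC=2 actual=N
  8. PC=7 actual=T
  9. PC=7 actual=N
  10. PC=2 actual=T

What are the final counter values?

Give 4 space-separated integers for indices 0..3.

Ev 1: PC=2 idx=2 pred=N actual=T -> ctr[2]=2
Ev 2: PC=2 idx=2 pred=T actual=N -> ctr[2]=1
Ev 3: PC=2 idx=2 pred=N actual=T -> ctr[2]=2
Ev 4: PC=2 idx=2 pred=T actual=T -> ctr[2]=3
Ev 5: PC=2 idx=2 pred=T actual=N -> ctr[2]=2
Ev 6: PC=7 idx=3 pred=N actual=T -> ctr[3]=2
Ev 7: PC=2 idx=2 pred=T actual=N -> ctr[2]=1
Ev 8: PC=7 idx=3 pred=T actual=T -> ctr[3]=3
Ev 9: PC=7 idx=3 pred=T actual=N -> ctr[3]=2
Ev 10: PC=2 idx=2 pred=N actual=T -> ctr[2]=2

Answer: 1 1 2 2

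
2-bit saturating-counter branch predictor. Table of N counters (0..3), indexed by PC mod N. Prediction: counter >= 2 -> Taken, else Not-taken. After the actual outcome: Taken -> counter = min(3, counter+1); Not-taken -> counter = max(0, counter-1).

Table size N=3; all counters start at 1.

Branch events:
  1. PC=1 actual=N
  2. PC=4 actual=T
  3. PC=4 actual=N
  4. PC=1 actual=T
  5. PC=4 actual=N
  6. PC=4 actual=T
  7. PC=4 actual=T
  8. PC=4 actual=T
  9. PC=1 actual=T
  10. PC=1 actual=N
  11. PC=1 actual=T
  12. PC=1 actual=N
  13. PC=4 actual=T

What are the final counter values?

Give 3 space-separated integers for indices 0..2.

Answer: 1 3 1

Derivation:
Ev 1: PC=1 idx=1 pred=N actual=N -> ctr[1]=0
Ev 2: PC=4 idx=1 pred=N actual=T -> ctr[1]=1
Ev 3: PC=4 idx=1 pred=N actual=N -> ctr[1]=0
Ev 4: PC=1 idx=1 pred=N actual=T -> ctr[1]=1
Ev 5: PC=4 idx=1 pred=N actual=N -> ctr[1]=0
Ev 6: PC=4 idx=1 pred=N actual=T -> ctr[1]=1
Ev 7: PC=4 idx=1 pred=N actual=T -> ctr[1]=2
Ev 8: PC=4 idx=1 pred=T actual=T -> ctr[1]=3
Ev 9: PC=1 idx=1 pred=T actual=T -> ctr[1]=3
Ev 10: PC=1 idx=1 pred=T actual=N -> ctr[1]=2
Ev 11: PC=1 idx=1 pred=T actual=T -> ctr[1]=3
Ev 12: PC=1 idx=1 pred=T actual=N -> ctr[1]=2
Ev 13: PC=4 idx=1 pred=T actual=T -> ctr[1]=3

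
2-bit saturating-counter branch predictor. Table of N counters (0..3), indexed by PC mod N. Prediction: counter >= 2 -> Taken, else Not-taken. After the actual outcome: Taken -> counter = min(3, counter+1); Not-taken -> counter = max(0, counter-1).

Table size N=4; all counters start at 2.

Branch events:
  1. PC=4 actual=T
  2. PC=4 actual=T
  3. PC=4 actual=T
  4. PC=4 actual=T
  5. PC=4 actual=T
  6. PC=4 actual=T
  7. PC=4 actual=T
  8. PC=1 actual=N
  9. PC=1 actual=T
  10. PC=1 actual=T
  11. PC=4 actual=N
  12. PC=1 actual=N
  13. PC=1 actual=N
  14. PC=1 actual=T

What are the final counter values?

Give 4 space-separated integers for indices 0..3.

Answer: 2 2 2 2

Derivation:
Ev 1: PC=4 idx=0 pred=T actual=T -> ctr[0]=3
Ev 2: PC=4 idx=0 pred=T actual=T -> ctr[0]=3
Ev 3: PC=4 idx=0 pred=T actual=T -> ctr[0]=3
Ev 4: PC=4 idx=0 pred=T actual=T -> ctr[0]=3
Ev 5: PC=4 idx=0 pred=T actual=T -> ctr[0]=3
Ev 6: PC=4 idx=0 pred=T actual=T -> ctr[0]=3
Ev 7: PC=4 idx=0 pred=T actual=T -> ctr[0]=3
Ev 8: PC=1 idx=1 pred=T actual=N -> ctr[1]=1
Ev 9: PC=1 idx=1 pred=N actual=T -> ctr[1]=2
Ev 10: PC=1 idx=1 pred=T actual=T -> ctr[1]=3
Ev 11: PC=4 idx=0 pred=T actual=N -> ctr[0]=2
Ev 12: PC=1 idx=1 pred=T actual=N -> ctr[1]=2
Ev 13: PC=1 idx=1 pred=T actual=N -> ctr[1]=1
Ev 14: PC=1 idx=1 pred=N actual=T -> ctr[1]=2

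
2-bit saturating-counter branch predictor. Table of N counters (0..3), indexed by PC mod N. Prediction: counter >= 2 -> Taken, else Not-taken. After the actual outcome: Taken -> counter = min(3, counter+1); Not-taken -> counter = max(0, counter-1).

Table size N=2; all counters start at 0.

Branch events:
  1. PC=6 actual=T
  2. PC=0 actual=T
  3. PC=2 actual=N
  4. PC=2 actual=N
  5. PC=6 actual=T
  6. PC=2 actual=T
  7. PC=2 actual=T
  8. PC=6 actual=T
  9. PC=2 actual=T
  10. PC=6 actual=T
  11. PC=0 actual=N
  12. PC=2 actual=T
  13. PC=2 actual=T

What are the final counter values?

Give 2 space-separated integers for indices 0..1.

Ev 1: PC=6 idx=0 pred=N actual=T -> ctr[0]=1
Ev 2: PC=0 idx=0 pred=N actual=T -> ctr[0]=2
Ev 3: PC=2 idx=0 pred=T actual=N -> ctr[0]=1
Ev 4: PC=2 idx=0 pred=N actual=N -> ctr[0]=0
Ev 5: PC=6 idx=0 pred=N actual=T -> ctr[0]=1
Ev 6: PC=2 idx=0 pred=N actual=T -> ctr[0]=2
Ev 7: PC=2 idx=0 pred=T actual=T -> ctr[0]=3
Ev 8: PC=6 idx=0 pred=T actual=T -> ctr[0]=3
Ev 9: PC=2 idx=0 pred=T actual=T -> ctr[0]=3
Ev 10: PC=6 idx=0 pred=T actual=T -> ctr[0]=3
Ev 11: PC=0 idx=0 pred=T actual=N -> ctr[0]=2
Ev 12: PC=2 idx=0 pred=T actual=T -> ctr[0]=3
Ev 13: PC=2 idx=0 pred=T actual=T -> ctr[0]=3

Answer: 3 0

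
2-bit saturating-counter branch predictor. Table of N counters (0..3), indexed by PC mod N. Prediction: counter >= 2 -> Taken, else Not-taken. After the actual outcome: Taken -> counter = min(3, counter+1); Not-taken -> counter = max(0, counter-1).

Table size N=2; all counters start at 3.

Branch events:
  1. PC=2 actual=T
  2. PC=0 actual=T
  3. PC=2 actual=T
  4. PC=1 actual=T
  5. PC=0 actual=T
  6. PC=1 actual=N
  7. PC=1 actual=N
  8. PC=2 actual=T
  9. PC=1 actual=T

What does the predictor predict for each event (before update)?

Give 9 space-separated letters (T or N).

Answer: T T T T T T T T N

Derivation:
Ev 1: PC=2 idx=0 pred=T actual=T -> ctr[0]=3
Ev 2: PC=0 idx=0 pred=T actual=T -> ctr[0]=3
Ev 3: PC=2 idx=0 pred=T actual=T -> ctr[0]=3
Ev 4: PC=1 idx=1 pred=T actual=T -> ctr[1]=3
Ev 5: PC=0 idx=0 pred=T actual=T -> ctr[0]=3
Ev 6: PC=1 idx=1 pred=T actual=N -> ctr[1]=2
Ev 7: PC=1 idx=1 pred=T actual=N -> ctr[1]=1
Ev 8: PC=2 idx=0 pred=T actual=T -> ctr[0]=3
Ev 9: PC=1 idx=1 pred=N actual=T -> ctr[1]=2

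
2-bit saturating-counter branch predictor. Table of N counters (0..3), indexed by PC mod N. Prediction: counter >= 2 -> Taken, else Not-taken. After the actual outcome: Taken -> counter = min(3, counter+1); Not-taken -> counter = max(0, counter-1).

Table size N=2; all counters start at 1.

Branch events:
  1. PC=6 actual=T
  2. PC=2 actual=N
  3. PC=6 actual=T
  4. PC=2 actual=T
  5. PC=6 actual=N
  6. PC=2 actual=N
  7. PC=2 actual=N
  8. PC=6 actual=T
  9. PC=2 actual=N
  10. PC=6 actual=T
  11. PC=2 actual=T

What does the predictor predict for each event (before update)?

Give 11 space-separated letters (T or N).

Answer: N T N T T T N N N N N

Derivation:
Ev 1: PC=6 idx=0 pred=N actual=T -> ctr[0]=2
Ev 2: PC=2 idx=0 pred=T actual=N -> ctr[0]=1
Ev 3: PC=6 idx=0 pred=N actual=T -> ctr[0]=2
Ev 4: PC=2 idx=0 pred=T actual=T -> ctr[0]=3
Ev 5: PC=6 idx=0 pred=T actual=N -> ctr[0]=2
Ev 6: PC=2 idx=0 pred=T actual=N -> ctr[0]=1
Ev 7: PC=2 idx=0 pred=N actual=N -> ctr[0]=0
Ev 8: PC=6 idx=0 pred=N actual=T -> ctr[0]=1
Ev 9: PC=2 idx=0 pred=N actual=N -> ctr[0]=0
Ev 10: PC=6 idx=0 pred=N actual=T -> ctr[0]=1
Ev 11: PC=2 idx=0 pred=N actual=T -> ctr[0]=2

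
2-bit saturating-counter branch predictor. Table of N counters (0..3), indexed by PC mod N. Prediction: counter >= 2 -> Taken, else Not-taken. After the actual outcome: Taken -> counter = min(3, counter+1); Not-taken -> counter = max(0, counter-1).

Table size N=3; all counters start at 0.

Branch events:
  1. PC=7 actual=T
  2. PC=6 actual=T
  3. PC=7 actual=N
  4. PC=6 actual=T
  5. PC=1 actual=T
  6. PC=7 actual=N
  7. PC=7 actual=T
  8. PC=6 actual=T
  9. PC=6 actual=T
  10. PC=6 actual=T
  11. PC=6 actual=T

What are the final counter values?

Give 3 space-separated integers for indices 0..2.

Ev 1: PC=7 idx=1 pred=N actual=T -> ctr[1]=1
Ev 2: PC=6 idx=0 pred=N actual=T -> ctr[0]=1
Ev 3: PC=7 idx=1 pred=N actual=N -> ctr[1]=0
Ev 4: PC=6 idx=0 pred=N actual=T -> ctr[0]=2
Ev 5: PC=1 idx=1 pred=N actual=T -> ctr[1]=1
Ev 6: PC=7 idx=1 pred=N actual=N -> ctr[1]=0
Ev 7: PC=7 idx=1 pred=N actual=T -> ctr[1]=1
Ev 8: PC=6 idx=0 pred=T actual=T -> ctr[0]=3
Ev 9: PC=6 idx=0 pred=T actual=T -> ctr[0]=3
Ev 10: PC=6 idx=0 pred=T actual=T -> ctr[0]=3
Ev 11: PC=6 idx=0 pred=T actual=T -> ctr[0]=3

Answer: 3 1 0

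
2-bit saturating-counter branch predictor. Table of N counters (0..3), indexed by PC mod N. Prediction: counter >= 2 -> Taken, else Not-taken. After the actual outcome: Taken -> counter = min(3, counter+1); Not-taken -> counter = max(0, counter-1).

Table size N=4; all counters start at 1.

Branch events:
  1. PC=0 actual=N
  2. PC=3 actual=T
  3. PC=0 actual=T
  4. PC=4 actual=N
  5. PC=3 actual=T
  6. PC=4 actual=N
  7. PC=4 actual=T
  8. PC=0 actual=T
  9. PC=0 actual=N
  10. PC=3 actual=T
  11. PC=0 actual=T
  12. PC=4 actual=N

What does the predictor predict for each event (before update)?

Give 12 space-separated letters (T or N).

Ev 1: PC=0 idx=0 pred=N actual=N -> ctr[0]=0
Ev 2: PC=3 idx=3 pred=N actual=T -> ctr[3]=2
Ev 3: PC=0 idx=0 pred=N actual=T -> ctr[0]=1
Ev 4: PC=4 idx=0 pred=N actual=N -> ctr[0]=0
Ev 5: PC=3 idx=3 pred=T actual=T -> ctr[3]=3
Ev 6: PC=4 idx=0 pred=N actual=N -> ctr[0]=0
Ev 7: PC=4 idx=0 pred=N actual=T -> ctr[0]=1
Ev 8: PC=0 idx=0 pred=N actual=T -> ctr[0]=2
Ev 9: PC=0 idx=0 pred=T actual=N -> ctr[0]=1
Ev 10: PC=3 idx=3 pred=T actual=T -> ctr[3]=3
Ev 11: PC=0 idx=0 pred=N actual=T -> ctr[0]=2
Ev 12: PC=4 idx=0 pred=T actual=N -> ctr[0]=1

Answer: N N N N T N N N T T N T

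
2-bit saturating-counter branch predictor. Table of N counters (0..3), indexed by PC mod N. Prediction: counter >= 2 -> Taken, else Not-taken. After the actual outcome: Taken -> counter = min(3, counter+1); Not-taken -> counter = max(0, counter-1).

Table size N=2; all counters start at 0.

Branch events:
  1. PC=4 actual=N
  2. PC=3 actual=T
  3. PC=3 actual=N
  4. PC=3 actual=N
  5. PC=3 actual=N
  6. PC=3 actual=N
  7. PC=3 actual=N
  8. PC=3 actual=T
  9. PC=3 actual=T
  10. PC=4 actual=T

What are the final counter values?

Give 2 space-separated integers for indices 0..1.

Answer: 1 2

Derivation:
Ev 1: PC=4 idx=0 pred=N actual=N -> ctr[0]=0
Ev 2: PC=3 idx=1 pred=N actual=T -> ctr[1]=1
Ev 3: PC=3 idx=1 pred=N actual=N -> ctr[1]=0
Ev 4: PC=3 idx=1 pred=N actual=N -> ctr[1]=0
Ev 5: PC=3 idx=1 pred=N actual=N -> ctr[1]=0
Ev 6: PC=3 idx=1 pred=N actual=N -> ctr[1]=0
Ev 7: PC=3 idx=1 pred=N actual=N -> ctr[1]=0
Ev 8: PC=3 idx=1 pred=N actual=T -> ctr[1]=1
Ev 9: PC=3 idx=1 pred=N actual=T -> ctr[1]=2
Ev 10: PC=4 idx=0 pred=N actual=T -> ctr[0]=1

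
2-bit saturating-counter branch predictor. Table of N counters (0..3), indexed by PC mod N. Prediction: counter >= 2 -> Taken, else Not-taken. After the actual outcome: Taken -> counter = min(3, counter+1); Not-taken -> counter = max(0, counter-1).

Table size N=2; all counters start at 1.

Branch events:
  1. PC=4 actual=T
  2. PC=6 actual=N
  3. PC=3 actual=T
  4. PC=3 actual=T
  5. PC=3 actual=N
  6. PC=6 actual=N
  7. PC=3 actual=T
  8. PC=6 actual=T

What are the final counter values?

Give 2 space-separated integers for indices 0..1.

Ev 1: PC=4 idx=0 pred=N actual=T -> ctr[0]=2
Ev 2: PC=6 idx=0 pred=T actual=N -> ctr[0]=1
Ev 3: PC=3 idx=1 pred=N actual=T -> ctr[1]=2
Ev 4: PC=3 idx=1 pred=T actual=T -> ctr[1]=3
Ev 5: PC=3 idx=1 pred=T actual=N -> ctr[1]=2
Ev 6: PC=6 idx=0 pred=N actual=N -> ctr[0]=0
Ev 7: PC=3 idx=1 pred=T actual=T -> ctr[1]=3
Ev 8: PC=6 idx=0 pred=N actual=T -> ctr[0]=1

Answer: 1 3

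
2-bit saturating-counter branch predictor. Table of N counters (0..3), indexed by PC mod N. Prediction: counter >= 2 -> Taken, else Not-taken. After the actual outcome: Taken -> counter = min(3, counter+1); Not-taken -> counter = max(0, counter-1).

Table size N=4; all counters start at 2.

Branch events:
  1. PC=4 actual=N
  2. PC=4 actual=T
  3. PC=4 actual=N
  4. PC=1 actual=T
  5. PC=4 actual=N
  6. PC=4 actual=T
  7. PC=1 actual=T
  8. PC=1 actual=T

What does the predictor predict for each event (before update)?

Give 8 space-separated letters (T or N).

Answer: T N T T N N T T

Derivation:
Ev 1: PC=4 idx=0 pred=T actual=N -> ctr[0]=1
Ev 2: PC=4 idx=0 pred=N actual=T -> ctr[0]=2
Ev 3: PC=4 idx=0 pred=T actual=N -> ctr[0]=1
Ev 4: PC=1 idx=1 pred=T actual=T -> ctr[1]=3
Ev 5: PC=4 idx=0 pred=N actual=N -> ctr[0]=0
Ev 6: PC=4 idx=0 pred=N actual=T -> ctr[0]=1
Ev 7: PC=1 idx=1 pred=T actual=T -> ctr[1]=3
Ev 8: PC=1 idx=1 pred=T actual=T -> ctr[1]=3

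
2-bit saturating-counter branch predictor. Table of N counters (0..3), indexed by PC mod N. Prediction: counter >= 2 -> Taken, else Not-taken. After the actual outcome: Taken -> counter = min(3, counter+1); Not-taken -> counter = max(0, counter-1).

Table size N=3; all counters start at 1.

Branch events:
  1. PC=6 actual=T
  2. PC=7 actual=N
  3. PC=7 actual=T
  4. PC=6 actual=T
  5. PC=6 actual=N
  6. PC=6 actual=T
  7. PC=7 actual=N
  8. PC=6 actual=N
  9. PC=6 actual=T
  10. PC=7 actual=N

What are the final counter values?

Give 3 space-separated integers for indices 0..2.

Answer: 3 0 1

Derivation:
Ev 1: PC=6 idx=0 pred=N actual=T -> ctr[0]=2
Ev 2: PC=7 idx=1 pred=N actual=N -> ctr[1]=0
Ev 3: PC=7 idx=1 pred=N actual=T -> ctr[1]=1
Ev 4: PC=6 idx=0 pred=T actual=T -> ctr[0]=3
Ev 5: PC=6 idx=0 pred=T actual=N -> ctr[0]=2
Ev 6: PC=6 idx=0 pred=T actual=T -> ctr[0]=3
Ev 7: PC=7 idx=1 pred=N actual=N -> ctr[1]=0
Ev 8: PC=6 idx=0 pred=T actual=N -> ctr[0]=2
Ev 9: PC=6 idx=0 pred=T actual=T -> ctr[0]=3
Ev 10: PC=7 idx=1 pred=N actual=N -> ctr[1]=0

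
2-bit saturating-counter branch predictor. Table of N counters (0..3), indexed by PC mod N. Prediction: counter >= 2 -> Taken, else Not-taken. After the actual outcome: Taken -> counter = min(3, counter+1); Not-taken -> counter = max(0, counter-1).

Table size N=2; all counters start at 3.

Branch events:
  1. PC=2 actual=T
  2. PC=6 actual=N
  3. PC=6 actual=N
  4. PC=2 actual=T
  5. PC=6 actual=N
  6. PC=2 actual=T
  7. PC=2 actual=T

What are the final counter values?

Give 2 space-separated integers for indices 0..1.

Answer: 3 3

Derivation:
Ev 1: PC=2 idx=0 pred=T actual=T -> ctr[0]=3
Ev 2: PC=6 idx=0 pred=T actual=N -> ctr[0]=2
Ev 3: PC=6 idx=0 pred=T actual=N -> ctr[0]=1
Ev 4: PC=2 idx=0 pred=N actual=T -> ctr[0]=2
Ev 5: PC=6 idx=0 pred=T actual=N -> ctr[0]=1
Ev 6: PC=2 idx=0 pred=N actual=T -> ctr[0]=2
Ev 7: PC=2 idx=0 pred=T actual=T -> ctr[0]=3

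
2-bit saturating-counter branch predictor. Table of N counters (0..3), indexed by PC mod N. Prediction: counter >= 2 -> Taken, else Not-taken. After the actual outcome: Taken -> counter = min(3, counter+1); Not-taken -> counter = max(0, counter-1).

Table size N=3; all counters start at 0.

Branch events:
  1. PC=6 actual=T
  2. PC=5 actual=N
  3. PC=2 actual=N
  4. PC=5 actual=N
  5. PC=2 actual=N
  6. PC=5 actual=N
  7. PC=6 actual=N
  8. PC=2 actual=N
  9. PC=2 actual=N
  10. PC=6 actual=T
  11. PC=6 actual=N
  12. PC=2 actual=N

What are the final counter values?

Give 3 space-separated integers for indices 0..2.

Ev 1: PC=6 idx=0 pred=N actual=T -> ctr[0]=1
Ev 2: PC=5 idx=2 pred=N actual=N -> ctr[2]=0
Ev 3: PC=2 idx=2 pred=N actual=N -> ctr[2]=0
Ev 4: PC=5 idx=2 pred=N actual=N -> ctr[2]=0
Ev 5: PC=2 idx=2 pred=N actual=N -> ctr[2]=0
Ev 6: PC=5 idx=2 pred=N actual=N -> ctr[2]=0
Ev 7: PC=6 idx=0 pred=N actual=N -> ctr[0]=0
Ev 8: PC=2 idx=2 pred=N actual=N -> ctr[2]=0
Ev 9: PC=2 idx=2 pred=N actual=N -> ctr[2]=0
Ev 10: PC=6 idx=0 pred=N actual=T -> ctr[0]=1
Ev 11: PC=6 idx=0 pred=N actual=N -> ctr[0]=0
Ev 12: PC=2 idx=2 pred=N actual=N -> ctr[2]=0

Answer: 0 0 0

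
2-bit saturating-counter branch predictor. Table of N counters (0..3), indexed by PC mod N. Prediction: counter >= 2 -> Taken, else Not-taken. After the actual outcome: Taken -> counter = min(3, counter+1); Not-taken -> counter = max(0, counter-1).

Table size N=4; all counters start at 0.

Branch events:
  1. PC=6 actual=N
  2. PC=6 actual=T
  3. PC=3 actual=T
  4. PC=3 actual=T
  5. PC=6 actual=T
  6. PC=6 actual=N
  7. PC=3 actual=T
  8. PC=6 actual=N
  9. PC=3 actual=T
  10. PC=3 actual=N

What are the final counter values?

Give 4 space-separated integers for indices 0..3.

Answer: 0 0 0 2

Derivation:
Ev 1: PC=6 idx=2 pred=N actual=N -> ctr[2]=0
Ev 2: PC=6 idx=2 pred=N actual=T -> ctr[2]=1
Ev 3: PC=3 idx=3 pred=N actual=T -> ctr[3]=1
Ev 4: PC=3 idx=3 pred=N actual=T -> ctr[3]=2
Ev 5: PC=6 idx=2 pred=N actual=T -> ctr[2]=2
Ev 6: PC=6 idx=2 pred=T actual=N -> ctr[2]=1
Ev 7: PC=3 idx=3 pred=T actual=T -> ctr[3]=3
Ev 8: PC=6 idx=2 pred=N actual=N -> ctr[2]=0
Ev 9: PC=3 idx=3 pred=T actual=T -> ctr[3]=3
Ev 10: PC=3 idx=3 pred=T actual=N -> ctr[3]=2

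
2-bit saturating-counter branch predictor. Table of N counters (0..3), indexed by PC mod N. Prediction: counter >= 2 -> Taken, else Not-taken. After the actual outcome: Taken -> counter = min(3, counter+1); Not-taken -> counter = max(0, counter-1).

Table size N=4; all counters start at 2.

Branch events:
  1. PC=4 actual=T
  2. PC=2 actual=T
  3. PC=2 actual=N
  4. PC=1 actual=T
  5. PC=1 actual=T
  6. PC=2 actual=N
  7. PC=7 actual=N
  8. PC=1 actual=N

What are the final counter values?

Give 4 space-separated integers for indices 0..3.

Ev 1: PC=4 idx=0 pred=T actual=T -> ctr[0]=3
Ev 2: PC=2 idx=2 pred=T actual=T -> ctr[2]=3
Ev 3: PC=2 idx=2 pred=T actual=N -> ctr[2]=2
Ev 4: PC=1 idx=1 pred=T actual=T -> ctr[1]=3
Ev 5: PC=1 idx=1 pred=T actual=T -> ctr[1]=3
Ev 6: PC=2 idx=2 pred=T actual=N -> ctr[2]=1
Ev 7: PC=7 idx=3 pred=T actual=N -> ctr[3]=1
Ev 8: PC=1 idx=1 pred=T actual=N -> ctr[1]=2

Answer: 3 2 1 1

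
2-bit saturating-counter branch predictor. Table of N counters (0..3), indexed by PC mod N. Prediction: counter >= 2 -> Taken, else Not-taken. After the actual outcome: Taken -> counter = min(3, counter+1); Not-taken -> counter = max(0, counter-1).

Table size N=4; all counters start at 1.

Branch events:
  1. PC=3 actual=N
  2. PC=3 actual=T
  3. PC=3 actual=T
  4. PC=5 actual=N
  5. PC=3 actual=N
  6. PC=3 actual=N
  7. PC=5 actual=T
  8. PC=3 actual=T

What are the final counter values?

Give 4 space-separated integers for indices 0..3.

Ev 1: PC=3 idx=3 pred=N actual=N -> ctr[3]=0
Ev 2: PC=3 idx=3 pred=N actual=T -> ctr[3]=1
Ev 3: PC=3 idx=3 pred=N actual=T -> ctr[3]=2
Ev 4: PC=5 idx=1 pred=N actual=N -> ctr[1]=0
Ev 5: PC=3 idx=3 pred=T actual=N -> ctr[3]=1
Ev 6: PC=3 idx=3 pred=N actual=N -> ctr[3]=0
Ev 7: PC=5 idx=1 pred=N actual=T -> ctr[1]=1
Ev 8: PC=3 idx=3 pred=N actual=T -> ctr[3]=1

Answer: 1 1 1 1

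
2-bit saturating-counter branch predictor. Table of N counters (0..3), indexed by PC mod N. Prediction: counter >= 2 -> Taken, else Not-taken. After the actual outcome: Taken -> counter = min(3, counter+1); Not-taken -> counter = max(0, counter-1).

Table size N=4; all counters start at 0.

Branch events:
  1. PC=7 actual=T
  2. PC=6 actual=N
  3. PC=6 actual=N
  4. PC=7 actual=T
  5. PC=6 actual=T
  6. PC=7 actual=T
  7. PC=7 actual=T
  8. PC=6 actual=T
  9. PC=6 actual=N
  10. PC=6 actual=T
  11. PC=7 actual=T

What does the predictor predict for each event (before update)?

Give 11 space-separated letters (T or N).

Answer: N N N N N T T N T N T

Derivation:
Ev 1: PC=7 idx=3 pred=N actual=T -> ctr[3]=1
Ev 2: PC=6 idx=2 pred=N actual=N -> ctr[2]=0
Ev 3: PC=6 idx=2 pred=N actual=N -> ctr[2]=0
Ev 4: PC=7 idx=3 pred=N actual=T -> ctr[3]=2
Ev 5: PC=6 idx=2 pred=N actual=T -> ctr[2]=1
Ev 6: PC=7 idx=3 pred=T actual=T -> ctr[3]=3
Ev 7: PC=7 idx=3 pred=T actual=T -> ctr[3]=3
Ev 8: PC=6 idx=2 pred=N actual=T -> ctr[2]=2
Ev 9: PC=6 idx=2 pred=T actual=N -> ctr[2]=1
Ev 10: PC=6 idx=2 pred=N actual=T -> ctr[2]=2
Ev 11: PC=7 idx=3 pred=T actual=T -> ctr[3]=3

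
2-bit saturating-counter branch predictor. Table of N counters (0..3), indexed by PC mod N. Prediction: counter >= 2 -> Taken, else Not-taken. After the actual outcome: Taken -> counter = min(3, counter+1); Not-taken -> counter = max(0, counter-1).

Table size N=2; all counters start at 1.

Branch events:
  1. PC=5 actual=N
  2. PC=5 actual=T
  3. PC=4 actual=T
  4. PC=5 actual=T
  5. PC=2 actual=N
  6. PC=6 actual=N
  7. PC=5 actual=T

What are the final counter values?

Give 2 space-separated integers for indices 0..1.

Ev 1: PC=5 idx=1 pred=N actual=N -> ctr[1]=0
Ev 2: PC=5 idx=1 pred=N actual=T -> ctr[1]=1
Ev 3: PC=4 idx=0 pred=N actual=T -> ctr[0]=2
Ev 4: PC=5 idx=1 pred=N actual=T -> ctr[1]=2
Ev 5: PC=2 idx=0 pred=T actual=N -> ctr[0]=1
Ev 6: PC=6 idx=0 pred=N actual=N -> ctr[0]=0
Ev 7: PC=5 idx=1 pred=T actual=T -> ctr[1]=3

Answer: 0 3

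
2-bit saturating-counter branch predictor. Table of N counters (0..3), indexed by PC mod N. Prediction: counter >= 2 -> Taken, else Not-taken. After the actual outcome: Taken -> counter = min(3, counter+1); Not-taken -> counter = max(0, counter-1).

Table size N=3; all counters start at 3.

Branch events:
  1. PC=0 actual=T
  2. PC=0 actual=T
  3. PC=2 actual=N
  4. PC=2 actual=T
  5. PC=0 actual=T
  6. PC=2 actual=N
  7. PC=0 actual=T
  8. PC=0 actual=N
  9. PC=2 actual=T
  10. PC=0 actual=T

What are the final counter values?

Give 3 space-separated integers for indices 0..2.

Ev 1: PC=0 idx=0 pred=T actual=T -> ctr[0]=3
Ev 2: PC=0 idx=0 pred=T actual=T -> ctr[0]=3
Ev 3: PC=2 idx=2 pred=T actual=N -> ctr[2]=2
Ev 4: PC=2 idx=2 pred=T actual=T -> ctr[2]=3
Ev 5: PC=0 idx=0 pred=T actual=T -> ctr[0]=3
Ev 6: PC=2 idx=2 pred=T actual=N -> ctr[2]=2
Ev 7: PC=0 idx=0 pred=T actual=T -> ctr[0]=3
Ev 8: PC=0 idx=0 pred=T actual=N -> ctr[0]=2
Ev 9: PC=2 idx=2 pred=T actual=T -> ctr[2]=3
Ev 10: PC=0 idx=0 pred=T actual=T -> ctr[0]=3

Answer: 3 3 3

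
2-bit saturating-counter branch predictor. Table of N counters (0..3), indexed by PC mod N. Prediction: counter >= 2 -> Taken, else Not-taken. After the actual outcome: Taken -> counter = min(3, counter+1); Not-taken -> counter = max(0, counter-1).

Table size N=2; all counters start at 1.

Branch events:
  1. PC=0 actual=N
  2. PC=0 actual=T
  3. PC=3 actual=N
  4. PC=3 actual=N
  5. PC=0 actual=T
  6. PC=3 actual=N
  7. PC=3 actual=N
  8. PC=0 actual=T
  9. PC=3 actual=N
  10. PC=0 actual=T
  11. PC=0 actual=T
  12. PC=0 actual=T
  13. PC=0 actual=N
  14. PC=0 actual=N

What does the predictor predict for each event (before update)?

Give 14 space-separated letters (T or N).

Ev 1: PC=0 idx=0 pred=N actual=N -> ctr[0]=0
Ev 2: PC=0 idx=0 pred=N actual=T -> ctr[0]=1
Ev 3: PC=3 idx=1 pred=N actual=N -> ctr[1]=0
Ev 4: PC=3 idx=1 pred=N actual=N -> ctr[1]=0
Ev 5: PC=0 idx=0 pred=N actual=T -> ctr[0]=2
Ev 6: PC=3 idx=1 pred=N actual=N -> ctr[1]=0
Ev 7: PC=3 idx=1 pred=N actual=N -> ctr[1]=0
Ev 8: PC=0 idx=0 pred=T actual=T -> ctr[0]=3
Ev 9: PC=3 idx=1 pred=N actual=N -> ctr[1]=0
Ev 10: PC=0 idx=0 pred=T actual=T -> ctr[0]=3
Ev 11: PC=0 idx=0 pred=T actual=T -> ctr[0]=3
Ev 12: PC=0 idx=0 pred=T actual=T -> ctr[0]=3
Ev 13: PC=0 idx=0 pred=T actual=N -> ctr[0]=2
Ev 14: PC=0 idx=0 pred=T actual=N -> ctr[0]=1

Answer: N N N N N N N T N T T T T T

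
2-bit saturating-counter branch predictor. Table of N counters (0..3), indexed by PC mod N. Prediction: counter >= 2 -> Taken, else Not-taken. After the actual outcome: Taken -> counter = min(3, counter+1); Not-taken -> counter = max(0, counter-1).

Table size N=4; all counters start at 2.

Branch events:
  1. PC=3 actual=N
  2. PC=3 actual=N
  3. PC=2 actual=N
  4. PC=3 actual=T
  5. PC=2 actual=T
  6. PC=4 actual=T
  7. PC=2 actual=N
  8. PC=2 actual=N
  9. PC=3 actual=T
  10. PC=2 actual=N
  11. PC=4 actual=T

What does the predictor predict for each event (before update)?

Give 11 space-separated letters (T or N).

Answer: T N T N N T T N N N T

Derivation:
Ev 1: PC=3 idx=3 pred=T actual=N -> ctr[3]=1
Ev 2: PC=3 idx=3 pred=N actual=N -> ctr[3]=0
Ev 3: PC=2 idx=2 pred=T actual=N -> ctr[2]=1
Ev 4: PC=3 idx=3 pred=N actual=T -> ctr[3]=1
Ev 5: PC=2 idx=2 pred=N actual=T -> ctr[2]=2
Ev 6: PC=4 idx=0 pred=T actual=T -> ctr[0]=3
Ev 7: PC=2 idx=2 pred=T actual=N -> ctr[2]=1
Ev 8: PC=2 idx=2 pred=N actual=N -> ctr[2]=0
Ev 9: PC=3 idx=3 pred=N actual=T -> ctr[3]=2
Ev 10: PC=2 idx=2 pred=N actual=N -> ctr[2]=0
Ev 11: PC=4 idx=0 pred=T actual=T -> ctr[0]=3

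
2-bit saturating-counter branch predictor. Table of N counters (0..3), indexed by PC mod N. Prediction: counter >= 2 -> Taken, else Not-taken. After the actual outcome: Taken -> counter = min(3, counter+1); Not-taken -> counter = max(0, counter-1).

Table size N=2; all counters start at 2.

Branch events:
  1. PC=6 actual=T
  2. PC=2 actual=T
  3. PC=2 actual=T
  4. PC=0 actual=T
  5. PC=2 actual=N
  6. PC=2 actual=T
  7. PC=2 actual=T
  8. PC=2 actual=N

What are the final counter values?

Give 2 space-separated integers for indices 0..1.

Ev 1: PC=6 idx=0 pred=T actual=T -> ctr[0]=3
Ev 2: PC=2 idx=0 pred=T actual=T -> ctr[0]=3
Ev 3: PC=2 idx=0 pred=T actual=T -> ctr[0]=3
Ev 4: PC=0 idx=0 pred=T actual=T -> ctr[0]=3
Ev 5: PC=2 idx=0 pred=T actual=N -> ctr[0]=2
Ev 6: PC=2 idx=0 pred=T actual=T -> ctr[0]=3
Ev 7: PC=2 idx=0 pred=T actual=T -> ctr[0]=3
Ev 8: PC=2 idx=0 pred=T actual=N -> ctr[0]=2

Answer: 2 2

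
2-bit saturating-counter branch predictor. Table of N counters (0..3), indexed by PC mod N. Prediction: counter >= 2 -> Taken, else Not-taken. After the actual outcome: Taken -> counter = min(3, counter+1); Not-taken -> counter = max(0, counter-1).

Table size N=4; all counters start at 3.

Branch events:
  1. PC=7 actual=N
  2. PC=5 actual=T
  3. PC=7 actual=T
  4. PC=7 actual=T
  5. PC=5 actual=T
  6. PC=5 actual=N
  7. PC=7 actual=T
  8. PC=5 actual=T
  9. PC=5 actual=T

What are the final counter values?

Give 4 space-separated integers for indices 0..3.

Ev 1: PC=7 idx=3 pred=T actual=N -> ctr[3]=2
Ev 2: PC=5 idx=1 pred=T actual=T -> ctr[1]=3
Ev 3: PC=7 idx=3 pred=T actual=T -> ctr[3]=3
Ev 4: PC=7 idx=3 pred=T actual=T -> ctr[3]=3
Ev 5: PC=5 idx=1 pred=T actual=T -> ctr[1]=3
Ev 6: PC=5 idx=1 pred=T actual=N -> ctr[1]=2
Ev 7: PC=7 idx=3 pred=T actual=T -> ctr[3]=3
Ev 8: PC=5 idx=1 pred=T actual=T -> ctr[1]=3
Ev 9: PC=5 idx=1 pred=T actual=T -> ctr[1]=3

Answer: 3 3 3 3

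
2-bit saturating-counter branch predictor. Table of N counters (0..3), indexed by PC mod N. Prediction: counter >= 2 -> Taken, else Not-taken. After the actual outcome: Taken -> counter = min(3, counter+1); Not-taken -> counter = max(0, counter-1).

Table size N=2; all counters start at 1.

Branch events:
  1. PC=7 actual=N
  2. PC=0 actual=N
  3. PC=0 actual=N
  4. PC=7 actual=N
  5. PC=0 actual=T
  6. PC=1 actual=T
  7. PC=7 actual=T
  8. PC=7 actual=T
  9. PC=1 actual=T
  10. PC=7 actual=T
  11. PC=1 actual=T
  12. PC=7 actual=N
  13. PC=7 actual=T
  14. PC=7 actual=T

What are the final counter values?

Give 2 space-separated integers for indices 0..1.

Ev 1: PC=7 idx=1 pred=N actual=N -> ctr[1]=0
Ev 2: PC=0 idx=0 pred=N actual=N -> ctr[0]=0
Ev 3: PC=0 idx=0 pred=N actual=N -> ctr[0]=0
Ev 4: PC=7 idx=1 pred=N actual=N -> ctr[1]=0
Ev 5: PC=0 idx=0 pred=N actual=T -> ctr[0]=1
Ev 6: PC=1 idx=1 pred=N actual=T -> ctr[1]=1
Ev 7: PC=7 idx=1 pred=N actual=T -> ctr[1]=2
Ev 8: PC=7 idx=1 pred=T actual=T -> ctr[1]=3
Ev 9: PC=1 idx=1 pred=T actual=T -> ctr[1]=3
Ev 10: PC=7 idx=1 pred=T actual=T -> ctr[1]=3
Ev 11: PC=1 idx=1 pred=T actual=T -> ctr[1]=3
Ev 12: PC=7 idx=1 pred=T actual=N -> ctr[1]=2
Ev 13: PC=7 idx=1 pred=T actual=T -> ctr[1]=3
Ev 14: PC=7 idx=1 pred=T actual=T -> ctr[1]=3

Answer: 1 3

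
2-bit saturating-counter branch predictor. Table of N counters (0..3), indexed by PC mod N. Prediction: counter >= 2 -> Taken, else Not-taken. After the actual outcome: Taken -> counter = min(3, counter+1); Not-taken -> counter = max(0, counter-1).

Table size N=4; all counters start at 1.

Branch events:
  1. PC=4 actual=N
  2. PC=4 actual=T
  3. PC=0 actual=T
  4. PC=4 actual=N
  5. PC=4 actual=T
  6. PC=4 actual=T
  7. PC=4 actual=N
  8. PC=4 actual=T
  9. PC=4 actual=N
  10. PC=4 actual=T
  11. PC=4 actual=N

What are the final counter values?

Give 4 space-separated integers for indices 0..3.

Answer: 2 1 1 1

Derivation:
Ev 1: PC=4 idx=0 pred=N actual=N -> ctr[0]=0
Ev 2: PC=4 idx=0 pred=N actual=T -> ctr[0]=1
Ev 3: PC=0 idx=0 pred=N actual=T -> ctr[0]=2
Ev 4: PC=4 idx=0 pred=T actual=N -> ctr[0]=1
Ev 5: PC=4 idx=0 pred=N actual=T -> ctr[0]=2
Ev 6: PC=4 idx=0 pred=T actual=T -> ctr[0]=3
Ev 7: PC=4 idx=0 pred=T actual=N -> ctr[0]=2
Ev 8: PC=4 idx=0 pred=T actual=T -> ctr[0]=3
Ev 9: PC=4 idx=0 pred=T actual=N -> ctr[0]=2
Ev 10: PC=4 idx=0 pred=T actual=T -> ctr[0]=3
Ev 11: PC=4 idx=0 pred=T actual=N -> ctr[0]=2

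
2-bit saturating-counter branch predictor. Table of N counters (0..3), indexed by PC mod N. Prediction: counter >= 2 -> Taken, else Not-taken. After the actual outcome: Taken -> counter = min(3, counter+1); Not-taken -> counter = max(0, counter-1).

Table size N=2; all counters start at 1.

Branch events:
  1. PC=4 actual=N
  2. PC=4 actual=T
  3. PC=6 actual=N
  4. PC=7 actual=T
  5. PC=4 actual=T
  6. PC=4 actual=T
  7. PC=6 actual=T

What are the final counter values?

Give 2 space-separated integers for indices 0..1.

Answer: 3 2

Derivation:
Ev 1: PC=4 idx=0 pred=N actual=N -> ctr[0]=0
Ev 2: PC=4 idx=0 pred=N actual=T -> ctr[0]=1
Ev 3: PC=6 idx=0 pred=N actual=N -> ctr[0]=0
Ev 4: PC=7 idx=1 pred=N actual=T -> ctr[1]=2
Ev 5: PC=4 idx=0 pred=N actual=T -> ctr[0]=1
Ev 6: PC=4 idx=0 pred=N actual=T -> ctr[0]=2
Ev 7: PC=6 idx=0 pred=T actual=T -> ctr[0]=3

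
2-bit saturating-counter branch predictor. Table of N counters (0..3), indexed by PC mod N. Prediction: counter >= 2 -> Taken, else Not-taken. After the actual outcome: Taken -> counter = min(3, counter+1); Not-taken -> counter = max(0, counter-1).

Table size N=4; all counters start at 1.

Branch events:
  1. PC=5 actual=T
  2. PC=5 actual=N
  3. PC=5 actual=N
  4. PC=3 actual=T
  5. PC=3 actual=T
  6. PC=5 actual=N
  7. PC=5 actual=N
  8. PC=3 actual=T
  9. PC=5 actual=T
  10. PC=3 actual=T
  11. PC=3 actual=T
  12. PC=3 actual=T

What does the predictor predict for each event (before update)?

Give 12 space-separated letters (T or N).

Ev 1: PC=5 idx=1 pred=N actual=T -> ctr[1]=2
Ev 2: PC=5 idx=1 pred=T actual=N -> ctr[1]=1
Ev 3: PC=5 idx=1 pred=N actual=N -> ctr[1]=0
Ev 4: PC=3 idx=3 pred=N actual=T -> ctr[3]=2
Ev 5: PC=3 idx=3 pred=T actual=T -> ctr[3]=3
Ev 6: PC=5 idx=1 pred=N actual=N -> ctr[1]=0
Ev 7: PC=5 idx=1 pred=N actual=N -> ctr[1]=0
Ev 8: PC=3 idx=3 pred=T actual=T -> ctr[3]=3
Ev 9: PC=5 idx=1 pred=N actual=T -> ctr[1]=1
Ev 10: PC=3 idx=3 pred=T actual=T -> ctr[3]=3
Ev 11: PC=3 idx=3 pred=T actual=T -> ctr[3]=3
Ev 12: PC=3 idx=3 pred=T actual=T -> ctr[3]=3

Answer: N T N N T N N T N T T T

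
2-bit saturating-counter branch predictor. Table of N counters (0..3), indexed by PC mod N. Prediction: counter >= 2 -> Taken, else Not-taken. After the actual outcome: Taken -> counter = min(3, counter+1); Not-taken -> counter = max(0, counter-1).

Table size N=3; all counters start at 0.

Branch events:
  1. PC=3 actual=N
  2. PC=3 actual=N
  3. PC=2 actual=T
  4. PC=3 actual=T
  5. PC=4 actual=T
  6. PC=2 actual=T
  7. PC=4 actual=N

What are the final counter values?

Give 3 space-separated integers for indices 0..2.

Answer: 1 0 2

Derivation:
Ev 1: PC=3 idx=0 pred=N actual=N -> ctr[0]=0
Ev 2: PC=3 idx=0 pred=N actual=N -> ctr[0]=0
Ev 3: PC=2 idx=2 pred=N actual=T -> ctr[2]=1
Ev 4: PC=3 idx=0 pred=N actual=T -> ctr[0]=1
Ev 5: PC=4 idx=1 pred=N actual=T -> ctr[1]=1
Ev 6: PC=2 idx=2 pred=N actual=T -> ctr[2]=2
Ev 7: PC=4 idx=1 pred=N actual=N -> ctr[1]=0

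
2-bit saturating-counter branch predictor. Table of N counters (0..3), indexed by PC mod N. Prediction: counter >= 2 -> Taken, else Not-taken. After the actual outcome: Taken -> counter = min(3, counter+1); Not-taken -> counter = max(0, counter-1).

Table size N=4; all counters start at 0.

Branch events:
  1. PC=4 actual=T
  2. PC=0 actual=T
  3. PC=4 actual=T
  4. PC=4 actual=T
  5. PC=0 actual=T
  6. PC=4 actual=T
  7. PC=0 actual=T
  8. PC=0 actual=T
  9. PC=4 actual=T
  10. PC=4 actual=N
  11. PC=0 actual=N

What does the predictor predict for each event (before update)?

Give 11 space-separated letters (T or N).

Ev 1: PC=4 idx=0 pred=N actual=T -> ctr[0]=1
Ev 2: PC=0 idx=0 pred=N actual=T -> ctr[0]=2
Ev 3: PC=4 idx=0 pred=T actual=T -> ctr[0]=3
Ev 4: PC=4 idx=0 pred=T actual=T -> ctr[0]=3
Ev 5: PC=0 idx=0 pred=T actual=T -> ctr[0]=3
Ev 6: PC=4 idx=0 pred=T actual=T -> ctr[0]=3
Ev 7: PC=0 idx=0 pred=T actual=T -> ctr[0]=3
Ev 8: PC=0 idx=0 pred=T actual=T -> ctr[0]=3
Ev 9: PC=4 idx=0 pred=T actual=T -> ctr[0]=3
Ev 10: PC=4 idx=0 pred=T actual=N -> ctr[0]=2
Ev 11: PC=0 idx=0 pred=T actual=N -> ctr[0]=1

Answer: N N T T T T T T T T T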